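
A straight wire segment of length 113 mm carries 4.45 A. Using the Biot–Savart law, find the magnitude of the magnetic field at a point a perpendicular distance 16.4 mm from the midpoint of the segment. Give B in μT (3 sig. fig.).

For a finite straight segment, B = (μ₀I/4πd)(sinθ₁ + sinθ₂), where θ₁, θ₂ are the angles from the perpendicular to each end.
The perpendicular from the point meets the wire at its midpoint, so each end is L/2 = 0.0565 m away along the wire.
sinθ₁ = 0.0565/√(0.0565²+0.0164²) = 0.9604; sinθ₂ = 0.0565/√(0.0565²+0.0164²) = 0.9604.
B = (4π×10⁻⁷ × 4.45) / (4π × 0.0164) × (0.9604 + 0.9604) = 5.21×10⁻⁵ T.

B ≈ 52.1 μT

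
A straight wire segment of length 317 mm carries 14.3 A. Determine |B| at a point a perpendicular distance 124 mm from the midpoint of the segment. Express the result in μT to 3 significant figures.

For a finite straight segment, B = (μ₀I/4πd)(sinθ₁ + sinθ₂), where θ₁, θ₂ are the angles from the perpendicular to each end.
The perpendicular from the point meets the wire at its midpoint, so each end is L/2 = 0.1585 m away along the wire.
sinθ₁ = 0.1585/√(0.1585²+0.124²) = 0.7876; sinθ₂ = 0.1585/√(0.1585²+0.124²) = 0.7876.
B = (4π×10⁻⁷ × 14.3) / (4π × 0.124) × (0.7876 + 0.7876) = 1.82×10⁻⁵ T.

B ≈ 18.2 μT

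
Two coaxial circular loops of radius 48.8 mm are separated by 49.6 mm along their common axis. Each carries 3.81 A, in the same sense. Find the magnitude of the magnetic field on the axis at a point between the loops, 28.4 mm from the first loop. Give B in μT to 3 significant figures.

B ≈ 69.5 μT

Each loop contributes B = μ₀IR²/[2(R²+z²)^(3/2)] on the axis, with z measured from that loop.
Loop 1 (z = 0.0284 m): B₁ = 3.17×10⁻⁵ T. Loop 2 (z = 0.0212 m): B₂ = 3.78×10⁻⁵ T.
The fields add: B = B₁ + B₂ = 6.95×10⁻⁵ T.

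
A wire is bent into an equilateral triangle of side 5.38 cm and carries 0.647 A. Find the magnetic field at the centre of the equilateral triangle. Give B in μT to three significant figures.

B ≈ 21.6 μT

Each side is a finite straight segment at perpendicular distance d = a/(2 tan(π/3)) = 0.01553 m from the centre, with end-angles ±π/3.
One side contributes B₁ = (μ₀I/4πd)·2 sin(π/3) = 7.22×10⁻⁶ T.
All 3 sides add in the same direction: B = 3 × 7.22×10⁻⁶ = 2.16×10⁻⁵ T.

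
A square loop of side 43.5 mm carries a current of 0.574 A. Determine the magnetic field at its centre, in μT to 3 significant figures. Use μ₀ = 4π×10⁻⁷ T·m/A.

Each side is a finite straight segment at perpendicular distance d = a/(2 tan(π/4)) = 0.02175 m from the centre, with end-angles ±π/4.
One side contributes B₁ = (μ₀I/4πd)·2 sin(π/4) = 3.73×10⁻⁶ T.
All 4 sides add in the same direction: B = 4 × 3.73×10⁻⁶ = 1.49×10⁻⁵ T.

B ≈ 14.9 μT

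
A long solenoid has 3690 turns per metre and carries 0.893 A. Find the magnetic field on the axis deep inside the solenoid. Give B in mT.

Inside a long solenoid, B = μ₀nI with n = 3690 turns/m.
B = 4π×10⁻⁷ × 3690 × 0.893 = 4.14×10⁻³ T.

B ≈ 4.14 mT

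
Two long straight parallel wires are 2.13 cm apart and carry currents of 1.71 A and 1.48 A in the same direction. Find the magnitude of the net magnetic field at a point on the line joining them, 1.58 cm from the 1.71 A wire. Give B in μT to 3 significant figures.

B ≈ 32.2 μT

Each long wire gives B = μ₀I/(2πd). Distances are d₁ = 0.0158 m and d₂ = 0.0055 m.
B₁ = 2.16×10⁻⁵ T, B₂ = 5.38×10⁻⁵ T.
Between parallel currents the two contributions point in opposite directions, so they subtract. B = |B₁ − B₂| = |2.16×10⁻⁵ − 5.38×10⁻⁵| = 3.22×10⁻⁵ T.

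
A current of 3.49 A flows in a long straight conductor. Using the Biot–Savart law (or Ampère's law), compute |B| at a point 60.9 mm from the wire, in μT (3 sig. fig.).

For an infinitely long straight wire, B = μ₀I/(2πd).
B = (4π×10⁻⁷ × 3.49) / (2π × 0.0609) = 1.15×10⁻⁵ T.

B ≈ 11.5 μT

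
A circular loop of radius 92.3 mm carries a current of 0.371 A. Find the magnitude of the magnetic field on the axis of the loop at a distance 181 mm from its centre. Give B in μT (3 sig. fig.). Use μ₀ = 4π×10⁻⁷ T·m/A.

On the axis of a circular loop, B = μ₀IR² / [2(R²+z²)^(3/2)].
R² + z² = (0.0923)² + (0.181)² = 0.04128 m², and (R²+z²)^(3/2) = 8.39×10⁻³ m³.
B = (4π×10⁻⁷ × 0.371 × 0.008519) / (2 × 8.39×10⁻³) = 2.37×10⁻⁷ T.

B ≈ 0.237 μT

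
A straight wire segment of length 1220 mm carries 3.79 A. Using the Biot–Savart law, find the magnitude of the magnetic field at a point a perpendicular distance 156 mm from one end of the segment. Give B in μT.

B ≈ 2.41 μT

For a finite straight segment, B = (μ₀I/4πd)(sinθ₁ + sinθ₂), where θ₁, θ₂ are the angles from the perpendicular to each end.
The perpendicular foot is at one end, so the two end-offsets along the wire are 0 and L = 1.22 m.
sinθ₁ = 0/√(0²+0.156²) = 0.0000; sinθ₂ = 1.22/√(1.22²+0.156²) = 0.9919.
B = (4π×10⁻⁷ × 3.79) / (4π × 0.156) × (0.0000 + 0.9919) = 2.41×10⁻⁶ T.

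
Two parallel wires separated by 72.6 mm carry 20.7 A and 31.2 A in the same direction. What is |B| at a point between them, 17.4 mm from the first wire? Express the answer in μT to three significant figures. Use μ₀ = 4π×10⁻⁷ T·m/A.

B ≈ 125 μT

Each long wire gives B = μ₀I/(2πd). Distances are d₁ = 0.0174 m and d₂ = 0.0552 m.
B₁ = 2.38×10⁻⁴ T, B₂ = 1.13×10⁻⁴ T.
Between parallel currents the two contributions point in opposite directions, so they subtract. B = |B₁ − B₂| = |2.38×10⁻⁴ − 1.13×10⁻⁴| = 1.25×10⁻⁴ T.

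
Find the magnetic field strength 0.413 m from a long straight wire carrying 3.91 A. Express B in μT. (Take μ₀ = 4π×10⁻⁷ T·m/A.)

B ≈ 1.89 μT

For an infinitely long straight wire, B = μ₀I/(2πd).
B = (4π×10⁻⁷ × 3.91) / (2π × 0.413) = 1.89×10⁻⁶ T.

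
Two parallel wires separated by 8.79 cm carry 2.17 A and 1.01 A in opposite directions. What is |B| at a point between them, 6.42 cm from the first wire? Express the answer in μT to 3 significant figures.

Each long wire gives B = μ₀I/(2πd). Distances are d₁ = 0.0642 m and d₂ = 0.0237 m.
B₁ = 6.76×10⁻⁶ T, B₂ = 8.52×10⁻⁶ T.
Between antiparallel currents both contributions point the same way, so they add. B = B₁ + B₂ = 6.76×10⁻⁶ + 8.52×10⁻⁶ = 1.53×10⁻⁵ T.

B ≈ 15.3 μT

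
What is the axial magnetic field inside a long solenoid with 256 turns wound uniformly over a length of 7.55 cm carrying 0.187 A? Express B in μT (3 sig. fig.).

B ≈ 797 μT

Inside a long solenoid, B = μ₀nI with n = 3391 turns/m.
B = 4π×10⁻⁷ × 3391 × 0.187 = 7.97×10⁻⁴ T.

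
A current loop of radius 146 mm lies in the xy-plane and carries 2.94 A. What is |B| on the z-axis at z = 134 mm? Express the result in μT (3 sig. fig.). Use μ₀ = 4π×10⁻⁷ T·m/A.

B ≈ 5.06 μT

On the axis of a circular loop, B = μ₀IR² / [2(R²+z²)^(3/2)].
R² + z² = (0.146)² + (0.134)² = 0.03927 m², and (R²+z²)^(3/2) = 7.78×10⁻³ m³.
B = (4π×10⁻⁷ × 2.94 × 0.02132) / (2 × 7.78×10⁻³) = 5.06×10⁻⁶ T.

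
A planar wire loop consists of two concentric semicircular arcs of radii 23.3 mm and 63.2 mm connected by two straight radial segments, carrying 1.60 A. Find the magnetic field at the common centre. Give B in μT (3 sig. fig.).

The radial connectors point toward the centre, so dl × r̂ = 0 and they contribute nothing.
Each semicircle gives μ₀I/(4R): inner arc 2.16×10⁻⁵ T, outer arc 7.95×10⁻⁶ T.
The two arcs carry current in opposite angular senses, so their fields oppose: B = |2.16×10⁻⁵ − 7.95×10⁻⁶| = 1.36×10⁻⁵ T.

B ≈ 13.6 μT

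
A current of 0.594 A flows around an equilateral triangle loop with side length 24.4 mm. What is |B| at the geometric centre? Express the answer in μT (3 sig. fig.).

Each side is a finite straight segment at perpendicular distance d = a/(2 tan(π/3)) = 0.007044 m from the centre, with end-angles ±π/3.
One side contributes B₁ = (μ₀I/4πd)·2 sin(π/3) = 1.46×10⁻⁵ T.
All 3 sides add in the same direction: B = 3 × 1.46×10⁻⁵ = 4.38×10⁻⁵ T.

B ≈ 43.8 μT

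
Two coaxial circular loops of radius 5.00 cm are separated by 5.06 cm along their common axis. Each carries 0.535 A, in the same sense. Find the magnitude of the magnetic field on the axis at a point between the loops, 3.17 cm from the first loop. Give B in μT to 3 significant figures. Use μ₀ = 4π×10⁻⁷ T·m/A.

B ≈ 9.55 μT

Each loop contributes B = μ₀IR²/[2(R²+z²)^(3/2)] on the axis, with z measured from that loop.
Loop 1 (z = 0.0317 m): B₁ = 4.05×10⁻⁶ T. Loop 2 (z = 0.0189 m): B₂ = 5.50×10⁻⁶ T.
The fields add: B = B₁ + B₂ = 9.55×10⁻⁶ T.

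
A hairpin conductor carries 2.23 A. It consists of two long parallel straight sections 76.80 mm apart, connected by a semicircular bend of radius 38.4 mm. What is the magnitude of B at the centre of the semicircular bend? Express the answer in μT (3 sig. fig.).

B ≈ 29.9 μT

The semicircular arc contributes B_arc = μ₀I·π/(4πR) = μ₀I/(4R) = 1.82×10⁻⁵ T.
Each semi-infinite lead is at perpendicular distance R = 0.0384 m from the centre, with the perpendicular foot at its near end, so it contributes μ₀I/(4πR); both point the same way, together 1.16×10⁻⁵ T.
Arc and leads all point the same direction: B = 1.82×10⁻⁵ + 1.16×10⁻⁵ = 2.99×10⁻⁵ T.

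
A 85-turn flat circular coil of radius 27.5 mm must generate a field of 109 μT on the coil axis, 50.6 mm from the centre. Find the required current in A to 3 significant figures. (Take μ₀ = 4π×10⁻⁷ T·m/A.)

For an N-turn coil, B = Nμ₀IR²/[2(R²+z²)^(3/2)] with R = 0.0275 m, z = 0.0506 m, so I = 2B(R²+z²)^(3/2)/(Nμ₀R²) = 2 × 1.09×10⁻⁴ × 1.91×10⁻⁴ / (85 × 4π×10⁻⁷ × 0.0007562) = 0.515 A.

I ≈ 0.515 A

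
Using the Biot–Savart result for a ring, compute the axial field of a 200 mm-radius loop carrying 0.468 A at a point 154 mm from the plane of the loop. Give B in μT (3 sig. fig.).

On the axis of a circular loop, B = μ₀IR² / [2(R²+z²)^(3/2)].
R² + z² = (0.2)² + (0.154)² = 0.06372 m², and (R²+z²)^(3/2) = 1.61×10⁻² m³.
B = (4π×10⁻⁷ × 0.468 × 0.04) / (2 × 1.61×10⁻²) = 7.31×10⁻⁷ T.

B ≈ 0.731 μT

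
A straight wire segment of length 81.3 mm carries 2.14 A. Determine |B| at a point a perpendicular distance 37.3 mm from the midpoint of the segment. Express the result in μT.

For a finite straight segment, B = (μ₀I/4πd)(sinθ₁ + sinθ₂), where θ₁, θ₂ are the angles from the perpendicular to each end.
The perpendicular from the point meets the wire at its midpoint, so each end is L/2 = 0.04065 m away along the wire.
sinθ₁ = 0.04065/√(0.04065²+0.0373²) = 0.7368; sinθ₂ = 0.04065/√(0.04065²+0.0373²) = 0.7368.
B = (4π×10⁻⁷ × 2.14) / (4π × 0.0373) × (0.7368 + 0.7368) = 8.45×10⁻⁶ T.

B ≈ 8.45 μT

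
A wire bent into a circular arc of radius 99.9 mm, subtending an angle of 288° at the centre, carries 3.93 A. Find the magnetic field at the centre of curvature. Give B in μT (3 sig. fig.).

The Biot–Savart field of a circular arc at its centre is B = μ₀Iφ/(4πR), with φ = 5.027 rad.
B = (4π×10⁻⁷ × 3.93 × 5.027) / (4π × 0.0999) = 1.98×10⁻⁵ T.

B ≈ 19.8 μT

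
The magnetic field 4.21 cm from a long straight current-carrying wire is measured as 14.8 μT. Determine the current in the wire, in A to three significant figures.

I ≈ 3.12 A

For a long straight wire B = μ₀I/(2πd), so I = 2πdB/μ₀.
I = 2π × 0.0421 × 1.48×10⁻⁵ / (4π×10⁻⁷) = 3.12 A.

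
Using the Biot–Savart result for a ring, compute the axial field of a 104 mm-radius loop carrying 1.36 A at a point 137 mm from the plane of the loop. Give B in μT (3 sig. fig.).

On the axis of a circular loop, B = μ₀IR² / [2(R²+z²)^(3/2)].
R² + z² = (0.104)² + (0.137)² = 0.02959 m², and (R²+z²)^(3/2) = 5.09×10⁻³ m³.
B = (4π×10⁻⁷ × 1.36 × 0.01082) / (2 × 5.09×10⁻³) = 1.82×10⁻⁶ T.

B ≈ 1.82 μT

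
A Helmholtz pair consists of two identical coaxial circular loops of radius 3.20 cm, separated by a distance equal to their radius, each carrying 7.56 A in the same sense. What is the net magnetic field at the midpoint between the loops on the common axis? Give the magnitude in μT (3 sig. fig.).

Each loop contributes B = μ₀IR²/[2(R²+z²)^(3/2)] on the axis, with z measured from that loop.
Loop 1 (z = 0.016 m): B₁ = 1.06×10⁻⁴ T. Loop 2 (z = 0.016 m): B₂ = 1.06×10⁻⁴ T.
The fields add: B = B₁ + B₂ = 2.12×10⁻⁴ T.

B ≈ 212 μT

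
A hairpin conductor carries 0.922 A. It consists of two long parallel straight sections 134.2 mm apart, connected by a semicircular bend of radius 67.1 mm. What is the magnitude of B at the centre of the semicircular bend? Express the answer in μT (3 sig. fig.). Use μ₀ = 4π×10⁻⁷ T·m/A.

B ≈ 7.06 μT

The semicircular arc contributes B_arc = μ₀I·π/(4πR) = μ₀I/(4R) = 4.32×10⁻⁶ T.
Each semi-infinite lead is at perpendicular distance R = 0.0671 m from the centre, with the perpendicular foot at its near end, so it contributes μ₀I/(4πR); both point the same way, together 2.75×10⁻⁶ T.
Arc and leads all point the same direction: B = 4.32×10⁻⁶ + 2.75×10⁻⁶ = 7.06×10⁻⁶ T.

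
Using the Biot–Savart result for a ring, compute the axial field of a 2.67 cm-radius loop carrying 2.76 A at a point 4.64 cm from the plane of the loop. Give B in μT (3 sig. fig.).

B ≈ 8.06 μT

On the axis of a circular loop, B = μ₀IR² / [2(R²+z²)^(3/2)].
R² + z² = (0.0267)² + (0.0464)² = 0.002866 m², and (R²+z²)^(3/2) = 1.53×10⁻⁴ m³.
B = (4π×10⁻⁷ × 2.76 × 0.0007129) / (2 × 1.53×10⁻⁴) = 8.06×10⁻⁶ T.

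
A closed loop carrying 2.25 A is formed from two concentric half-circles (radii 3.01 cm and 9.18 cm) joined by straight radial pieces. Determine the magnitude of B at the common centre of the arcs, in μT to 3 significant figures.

The radial connectors point toward the centre, so dl × r̂ = 0 and they contribute nothing.
Each semicircle gives μ₀I/(4R): inner arc 2.35×10⁻⁵ T, outer arc 7.70×10⁻⁶ T.
The two arcs carry current in opposite angular senses, so their fields oppose: B = |2.35×10⁻⁵ − 7.70×10⁻⁶| = 1.58×10⁻⁵ T.

B ≈ 15.8 μT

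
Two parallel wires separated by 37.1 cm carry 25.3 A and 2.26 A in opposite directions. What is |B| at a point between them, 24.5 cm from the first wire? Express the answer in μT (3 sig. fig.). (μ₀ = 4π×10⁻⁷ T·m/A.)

B ≈ 24.2 μT

Each long wire gives B = μ₀I/(2πd). Distances are d₁ = 0.245 m and d₂ = 0.126 m.
B₁ = 2.07×10⁻⁵ T, B₂ = 3.59×10⁻⁶ T.
Between antiparallel currents both contributions point the same way, so they add. B = B₁ + B₂ = 2.07×10⁻⁵ + 3.59×10⁻⁶ = 2.42×10⁻⁵ T.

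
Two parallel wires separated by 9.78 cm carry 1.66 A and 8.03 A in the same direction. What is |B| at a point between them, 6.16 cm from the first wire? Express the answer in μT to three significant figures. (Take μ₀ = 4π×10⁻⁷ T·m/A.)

Each long wire gives B = μ₀I/(2πd). Distances are d₁ = 0.0616 m and d₂ = 0.0362 m.
B₁ = 5.39×10⁻⁶ T, B₂ = 4.44×10⁻⁵ T.
Between parallel currents the two contributions point in opposite directions, so they subtract. B = |B₁ − B₂| = |5.39×10⁻⁶ − 4.44×10⁻⁵| = 3.90×10⁻⁵ T.

B ≈ 39.0 μT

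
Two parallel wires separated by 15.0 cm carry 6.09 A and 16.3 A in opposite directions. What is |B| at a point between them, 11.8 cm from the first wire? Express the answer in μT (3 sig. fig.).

Each long wire gives B = μ₀I/(2πd). Distances are d₁ = 0.118 m and d₂ = 0.032 m.
B₁ = 1.03×10⁻⁵ T, B₂ = 1.02×10⁻⁴ T.
Between antiparallel currents both contributions point the same way, so they add. B = B₁ + B₂ = 1.03×10⁻⁵ + 1.02×10⁻⁴ = 1.12×10⁻⁴ T.

B ≈ 112 μT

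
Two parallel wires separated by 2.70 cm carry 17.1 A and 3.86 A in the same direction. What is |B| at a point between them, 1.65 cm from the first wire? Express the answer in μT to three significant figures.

Each long wire gives B = μ₀I/(2πd). Distances are d₁ = 0.0165 m and d₂ = 0.0105 m.
B₁ = 2.07×10⁻⁴ T, B₂ = 7.35×10⁻⁵ T.
Between parallel currents the two contributions point in opposite directions, so they subtract. B = |B₁ − B₂| = |2.07×10⁻⁴ − 7.35×10⁻⁵| = 1.34×10⁻⁴ T.

B ≈ 134 μT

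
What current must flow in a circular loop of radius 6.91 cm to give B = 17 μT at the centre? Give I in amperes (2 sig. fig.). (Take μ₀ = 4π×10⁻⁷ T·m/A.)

I ≈ 1.9 A

At the centre of a circular loop B = μ₀I/(2R), so I = 2RB/μ₀.
With R = 0.0691 m, I = 2 × 0.0691 × 1.70×10⁻⁵ / (4π×10⁻⁷) = 1.87 A.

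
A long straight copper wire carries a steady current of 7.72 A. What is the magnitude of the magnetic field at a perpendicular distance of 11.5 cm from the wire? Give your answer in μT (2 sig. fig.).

B ≈ 13 μT

For an infinitely long straight wire, B = μ₀I/(2πd).
B = (4π×10⁻⁷ × 7.72) / (2π × 0.115) = 1.34×10⁻⁵ T.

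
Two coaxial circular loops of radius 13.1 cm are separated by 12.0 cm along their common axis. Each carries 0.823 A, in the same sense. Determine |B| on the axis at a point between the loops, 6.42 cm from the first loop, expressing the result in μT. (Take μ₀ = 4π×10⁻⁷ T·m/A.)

Each loop contributes B = μ₀IR²/[2(R²+z²)^(3/2)] on the axis, with z measured from that loop.
Loop 1 (z = 0.0642 m): B₁ = 2.86×10⁻⁶ T. Loop 2 (z = 0.0558 m): B₂ = 3.07×10⁻⁶ T.
The fields add: B = B₁ + B₂ = 5.93×10⁻⁶ T.

B ≈ 5.93 μT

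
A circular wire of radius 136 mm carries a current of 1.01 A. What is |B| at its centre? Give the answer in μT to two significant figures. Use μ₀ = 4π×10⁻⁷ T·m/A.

B ≈ 4.7 μT

At the centre of a circular loop the Biot–Savart law gives B = μ₀I/(2R).
B = (4π×10⁻⁷ × 1.01) / (2 × 0.136) = 4.67×10⁻⁶ T.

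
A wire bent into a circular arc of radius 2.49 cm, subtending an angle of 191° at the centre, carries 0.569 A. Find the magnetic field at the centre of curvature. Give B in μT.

B ≈ 7.62 μT

The Biot–Savart field of a circular arc at its centre is B = μ₀Iφ/(4πR), with φ = 3.334 rad.
B = (4π×10⁻⁷ × 0.569 × 3.334) / (4π × 0.0249) = 7.62×10⁻⁶ T.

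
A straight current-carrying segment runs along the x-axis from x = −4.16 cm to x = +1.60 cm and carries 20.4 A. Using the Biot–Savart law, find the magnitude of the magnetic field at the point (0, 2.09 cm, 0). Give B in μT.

For a finite straight segment, B = (μ₀I/4πd)(sinθ₁ + sinθ₂), where θ₁, θ₂ are the angles from the perpendicular to each end.
The perpendicular distance is d = 0.0209 m; the end-offsets along the wire are a = 0.0416 m and b = 0.016 m.
sinθ₁ = 0.0416/√(0.0416²+0.0209²) = 0.8936; sinθ₂ = 0.016/√(0.016²+0.0209²) = 0.6079.
B = (4π×10⁻⁷ × 20.4) / (4π × 0.0209) × (0.8936 + 0.6079) = 1.47×10⁻⁴ T.

B ≈ 147 μT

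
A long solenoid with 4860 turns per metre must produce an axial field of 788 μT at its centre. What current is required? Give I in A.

I ≈ 0.129 A

Inside a long solenoid B = μ₀nI with n = 4860 m⁻¹, so I = B/(μ₀n).
I = 7.88×10⁻⁴ / (4π×10⁻⁷ × 4860) = 0.129 A.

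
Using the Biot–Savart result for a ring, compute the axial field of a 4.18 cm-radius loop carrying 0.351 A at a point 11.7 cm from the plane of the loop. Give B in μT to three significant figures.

B ≈ 0.201 μT

On the axis of a circular loop, B = μ₀IR² / [2(R²+z²)^(3/2)].
R² + z² = (0.0418)² + (0.117)² = 0.01544 m², and (R²+z²)^(3/2) = 1.92×10⁻³ m³.
B = (4π×10⁻⁷ × 0.351 × 0.001747) / (2 × 1.92×10⁻³) = 2.01×10⁻⁷ T.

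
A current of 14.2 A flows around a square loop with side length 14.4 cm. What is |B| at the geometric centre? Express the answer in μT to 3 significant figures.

B ≈ 112 μT

Each side is a finite straight segment at perpendicular distance d = a/(2 tan(π/4)) = 0.072 m from the centre, with end-angles ±π/4.
One side contributes B₁ = (μ₀I/4πd)·2 sin(π/4) = 2.79×10⁻⁵ T.
All 4 sides add in the same direction: B = 4 × 2.79×10⁻⁵ = 1.12×10⁻⁴ T.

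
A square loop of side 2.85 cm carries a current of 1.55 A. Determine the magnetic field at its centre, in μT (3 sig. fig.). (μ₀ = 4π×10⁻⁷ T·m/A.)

B ≈ 61.5 μT

Each side is a finite straight segment at perpendicular distance d = a/(2 tan(π/4)) = 0.01425 m from the centre, with end-angles ±π/4.
One side contributes B₁ = (μ₀I/4πd)·2 sin(π/4) = 1.54×10⁻⁵ T.
All 4 sides add in the same direction: B = 4 × 1.54×10⁻⁵ = 6.15×10⁻⁵ T.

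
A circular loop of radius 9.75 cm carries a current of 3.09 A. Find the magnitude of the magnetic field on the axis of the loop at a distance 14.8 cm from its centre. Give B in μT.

B ≈ 3.32 μT

On the axis of a circular loop, B = μ₀IR² / [2(R²+z²)^(3/2)].
R² + z² = (0.0975)² + (0.148)² = 0.03141 m², and (R²+z²)^(3/2) = 5.57×10⁻³ m³.
B = (4π×10⁻⁷ × 3.09 × 0.009506) / (2 × 5.57×10⁻³) = 3.32×10⁻⁶ T.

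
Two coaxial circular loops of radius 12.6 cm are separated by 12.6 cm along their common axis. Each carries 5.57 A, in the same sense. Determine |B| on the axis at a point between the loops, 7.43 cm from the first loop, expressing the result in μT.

B ≈ 39.7 μT

Each loop contributes B = μ₀IR²/[2(R²+z²)^(3/2)] on the axis, with z measured from that loop.
Loop 1 (z = 0.0743 m): B₁ = 1.78×10⁻⁵ T. Loop 2 (z = 0.0517 m): B₂ = 2.20×10⁻⁵ T.
The fields add: B = B₁ + B₂ = 3.97×10⁻⁵ T.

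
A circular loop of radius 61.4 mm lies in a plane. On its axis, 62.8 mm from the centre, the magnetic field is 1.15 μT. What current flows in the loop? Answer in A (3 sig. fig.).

I ≈ 0.329 A

On the axis of a loop, B = μ₀IR²/[2(R²+z²)^(3/2)], so I = 2B(R²+z²)^(3/2)/(μ₀R²).
R² + z² = 0.00377 + 0.003944 = 0.007714 m²; raised to 3/2 gives 6.77×10⁻⁴ m³.
I = 2 × 1.15×10⁻⁶ × 6.77×10⁻⁴ / (1.26×10⁻⁶ × 0.00377) = 0.329 A.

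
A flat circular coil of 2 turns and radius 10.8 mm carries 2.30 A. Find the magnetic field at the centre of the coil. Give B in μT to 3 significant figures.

For an N-turn flat coil, B = Nμ₀I/(2R) with R = 0.0108 m.
B = 2 × 1.34×10⁻⁴ T = 2.68×10⁻⁴ T.

B ≈ 268 μT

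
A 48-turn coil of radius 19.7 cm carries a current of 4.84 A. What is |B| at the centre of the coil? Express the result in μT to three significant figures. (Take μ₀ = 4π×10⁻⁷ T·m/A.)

For an N-turn flat coil, B = Nμ₀I/(2R) with R = 0.197 m.
B = 48 × 1.54×10⁻⁵ T = 7.41×10⁻⁴ T.

B ≈ 741 μT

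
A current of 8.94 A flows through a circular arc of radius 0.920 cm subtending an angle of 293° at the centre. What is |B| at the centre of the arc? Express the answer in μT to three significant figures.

The Biot–Savart field of a circular arc at its centre is B = μ₀Iφ/(4πR), with φ = 5.114 rad.
B = (4π×10⁻⁷ × 8.94 × 5.114) / (4π × 0.0092) = 4.97×10⁻⁴ T.

B ≈ 497 μT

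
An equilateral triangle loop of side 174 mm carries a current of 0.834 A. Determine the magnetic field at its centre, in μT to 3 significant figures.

Each side is a finite straight segment at perpendicular distance d = a/(2 tan(π/3)) = 0.05023 m from the centre, with end-angles ±π/3.
One side contributes B₁ = (μ₀I/4πd)·2 sin(π/3) = 2.88×10⁻⁶ T.
All 3 sides add in the same direction: B = 3 × 2.88×10⁻⁶ = 8.63×10⁻⁶ T.

B ≈ 8.63 μT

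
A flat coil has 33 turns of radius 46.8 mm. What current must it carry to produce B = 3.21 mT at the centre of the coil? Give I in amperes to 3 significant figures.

I ≈ 7.25 A

For an N-turn coil, B = Nμ₀I/(2R) with R = 0.0468 m, so I = 2RB/(Nμ₀) = 2 × 0.0468 × 3.21×10⁻³ / (33 × 4π×10⁻⁷) = 7.25 A.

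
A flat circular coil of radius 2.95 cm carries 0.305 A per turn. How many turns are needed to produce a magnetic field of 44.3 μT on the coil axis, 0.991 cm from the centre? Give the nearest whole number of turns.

N = 8

For an N-turn coil, B = Nμ₀IR²/[2(R²+z²)^(3/2)]. A single turn gives B₁ = 5.53×10⁻⁶ T with R = 0.0295 m, z = 0.00991 m.
N = B/B₁ = 4.43×10⁻⁵ / 5.53×10⁻⁶ = 8.01.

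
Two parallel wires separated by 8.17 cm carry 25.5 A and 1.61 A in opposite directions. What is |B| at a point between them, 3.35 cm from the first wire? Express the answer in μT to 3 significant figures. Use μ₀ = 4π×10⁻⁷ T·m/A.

Each long wire gives B = μ₀I/(2πd). Distances are d₁ = 0.0335 m and d₂ = 0.0482 m.
B₁ = 1.52×10⁻⁴ T, B₂ = 6.68×10⁻⁶ T.
Between antiparallel currents both contributions point the same way, so they add. B = B₁ + B₂ = 1.52×10⁻⁴ + 6.68×10⁻⁶ = 1.59×10⁻⁴ T.

B ≈ 159 μT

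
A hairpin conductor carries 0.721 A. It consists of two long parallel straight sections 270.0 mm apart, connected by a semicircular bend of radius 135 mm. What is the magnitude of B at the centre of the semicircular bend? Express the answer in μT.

B ≈ 2.75 μT

The semicircular arc contributes B_arc = μ₀I·π/(4πR) = μ₀I/(4R) = 1.68×10⁻⁶ T.
Each semi-infinite lead is at perpendicular distance R = 0.135 m from the centre, with the perpendicular foot at its near end, so it contributes μ₀I/(4πR); both point the same way, together 1.07×10⁻⁶ T.
Arc and leads all point the same direction: B = 1.68×10⁻⁶ + 1.07×10⁻⁶ = 2.75×10⁻⁶ T.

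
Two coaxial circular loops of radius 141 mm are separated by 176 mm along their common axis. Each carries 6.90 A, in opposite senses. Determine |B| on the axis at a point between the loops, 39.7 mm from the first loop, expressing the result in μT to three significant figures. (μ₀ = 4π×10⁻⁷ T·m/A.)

B ≈ 16.0 μT

Each loop contributes B = μ₀IR²/[2(R²+z²)^(3/2)] on the axis, with z measured from that loop.
Loop 1 (z = 0.0397 m): B₁ = 2.74×10⁻⁵ T. Loop 2 (z = 0.1363 m): B₂ = 1.14×10⁻⁵ T.
The fields oppose: B = |B₁ − B₂| = 1.60×10⁻⁵ T.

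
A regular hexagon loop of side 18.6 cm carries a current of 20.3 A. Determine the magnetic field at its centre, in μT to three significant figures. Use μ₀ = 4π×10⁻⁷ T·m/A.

B ≈ 75.6 μT

Each side is a finite straight segment at perpendicular distance d = a/(2 tan(π/6)) = 0.1611 m from the centre, with end-angles ±π/6.
One side contributes B₁ = (μ₀I/4πd)·2 sin(π/6) = 1.26×10⁻⁵ T.
All 6 sides add in the same direction: B = 6 × 1.26×10⁻⁵ = 7.56×10⁻⁵ T.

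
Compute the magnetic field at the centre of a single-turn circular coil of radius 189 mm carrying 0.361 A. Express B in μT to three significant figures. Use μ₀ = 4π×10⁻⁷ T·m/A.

B ≈ 1.20 μT

At the centre of a circular loop the Biot–Savart law gives B = μ₀I/(2R).
B = (4π×10⁻⁷ × 0.361) / (2 × 0.189) = 1.20×10⁻⁶ T.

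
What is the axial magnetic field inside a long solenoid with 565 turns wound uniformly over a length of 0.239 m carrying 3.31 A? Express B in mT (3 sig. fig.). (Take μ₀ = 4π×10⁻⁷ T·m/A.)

Inside a long solenoid, B = μ₀nI with n = 2364 turns/m.
B = 4π×10⁻⁷ × 2364 × 3.31 = 9.83×10⁻³ T.

B ≈ 9.83 mT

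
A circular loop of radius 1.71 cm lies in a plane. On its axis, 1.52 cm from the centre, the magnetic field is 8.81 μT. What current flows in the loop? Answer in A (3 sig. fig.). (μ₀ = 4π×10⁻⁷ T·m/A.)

I ≈ 0.574 A

On the axis of a loop, B = μ₀IR²/[2(R²+z²)^(3/2)], so I = 2B(R²+z²)^(3/2)/(μ₀R²).
R² + z² = 0.0002924 + 0.000231 = 0.0005234 m²; raised to 3/2 gives 1.20×10⁻⁵ m³.
I = 2 × 8.81×10⁻⁶ × 1.20×10⁻⁵ / (1.26×10⁻⁶ × 0.0002924) = 0.574 A.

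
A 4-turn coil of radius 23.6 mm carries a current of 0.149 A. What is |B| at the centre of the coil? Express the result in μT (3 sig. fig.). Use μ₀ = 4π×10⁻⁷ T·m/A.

For an N-turn flat coil, B = Nμ₀I/(2R) with R = 0.0236 m.
B = 4 × 3.97×10⁻⁶ T = 1.59×10⁻⁵ T.

B ≈ 15.9 μT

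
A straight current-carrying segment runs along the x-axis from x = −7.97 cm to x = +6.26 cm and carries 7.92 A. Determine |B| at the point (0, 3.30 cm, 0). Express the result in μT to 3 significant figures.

For a finite straight segment, B = (μ₀I/4πd)(sinθ₁ + sinθ₂), where θ₁, θ₂ are the angles from the perpendicular to each end.
The perpendicular distance is d = 0.033 m; the end-offsets along the wire are a = 0.0797 m and b = 0.0626 m.
sinθ₁ = 0.0797/√(0.0797²+0.033²) = 0.9239; sinθ₂ = 0.0626/√(0.0626²+0.033²) = 0.8846.
B = (4π×10⁻⁷ × 7.92) / (4π × 0.033) × (0.9239 + 0.8846) = 4.34×10⁻⁵ T.

B ≈ 43.4 μT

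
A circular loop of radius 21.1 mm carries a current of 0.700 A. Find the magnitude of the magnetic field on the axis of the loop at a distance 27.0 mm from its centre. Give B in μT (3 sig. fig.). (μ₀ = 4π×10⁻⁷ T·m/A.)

B ≈ 4.87 μT

On the axis of a circular loop, B = μ₀IR² / [2(R²+z²)^(3/2)].
R² + z² = (0.0211)² + (0.027)² = 0.001174 m², and (R²+z²)^(3/2) = 4.02×10⁻⁵ m³.
B = (4π×10⁻⁷ × 0.700 × 0.0004452) / (2 × 4.02×10⁻⁵) = 4.87×10⁻⁶ T.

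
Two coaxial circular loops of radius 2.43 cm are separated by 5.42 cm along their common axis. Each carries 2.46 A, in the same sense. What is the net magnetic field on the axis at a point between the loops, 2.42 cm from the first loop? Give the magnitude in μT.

B ≈ 38.5 μT

Each loop contributes B = μ₀IR²/[2(R²+z²)^(3/2)] on the axis, with z measured from that loop.
Loop 1 (z = 0.0242 m): B₁ = 2.26×10⁻⁵ T. Loop 2 (z = 0.03 m): B₂ = 1.59×10⁻⁵ T.
The fields add: B = B₁ + B₂ = 3.85×10⁻⁵ T.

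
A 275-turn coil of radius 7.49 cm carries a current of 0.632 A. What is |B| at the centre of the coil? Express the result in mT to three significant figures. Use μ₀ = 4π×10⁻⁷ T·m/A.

B ≈ 1.46 mT

For an N-turn flat coil, B = Nμ₀I/(2R) with R = 0.0749 m.
B = 275 × 5.30×10⁻⁶ T = 1.46×10⁻³ T.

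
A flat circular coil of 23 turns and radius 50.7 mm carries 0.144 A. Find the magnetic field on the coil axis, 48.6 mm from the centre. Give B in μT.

For an N-turn flat coil, B = Nμ₀IR²/[2(R²+z²)^(3/2)] with R = 0.0507 m, z = 0.0486 m.
B = 23 × 6.71×10⁻⁷ T = 1.54×10⁻⁵ T.

B ≈ 15.4 μT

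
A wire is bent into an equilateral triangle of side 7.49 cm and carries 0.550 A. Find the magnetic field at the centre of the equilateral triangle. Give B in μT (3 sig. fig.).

B ≈ 13.2 μT

Each side is a finite straight segment at perpendicular distance d = a/(2 tan(π/3)) = 0.02162 m from the centre, with end-angles ±π/3.
One side contributes B₁ = (μ₀I/4πd)·2 sin(π/3) = 4.41×10⁻⁶ T.
All 3 sides add in the same direction: B = 3 × 4.41×10⁻⁶ = 1.32×10⁻⁵ T.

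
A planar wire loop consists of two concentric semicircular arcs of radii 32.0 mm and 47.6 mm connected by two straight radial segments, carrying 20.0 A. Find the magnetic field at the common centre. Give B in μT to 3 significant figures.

The radial connectors point toward the centre, so dl × r̂ = 0 and they contribute nothing.
Each semicircle gives μ₀I/(4R): inner arc 1.96×10⁻⁴ T, outer arc 1.32×10⁻⁴ T.
The two arcs carry current in opposite angular senses, so their fields oppose: B = |1.96×10⁻⁴ − 1.32×10⁻⁴| = 6.43×10⁻⁵ T.

B ≈ 64.3 μT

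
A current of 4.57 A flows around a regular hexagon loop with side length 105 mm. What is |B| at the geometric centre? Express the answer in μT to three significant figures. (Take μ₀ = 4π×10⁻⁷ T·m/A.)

B ≈ 30.2 μT

Each side is a finite straight segment at perpendicular distance d = a/(2 tan(π/6)) = 0.09093 m from the centre, with end-angles ±π/6.
One side contributes B₁ = (μ₀I/4πd)·2 sin(π/6) = 5.03×10⁻⁶ T.
All 6 sides add in the same direction: B = 6 × 5.03×10⁻⁶ = 3.02×10⁻⁵ T.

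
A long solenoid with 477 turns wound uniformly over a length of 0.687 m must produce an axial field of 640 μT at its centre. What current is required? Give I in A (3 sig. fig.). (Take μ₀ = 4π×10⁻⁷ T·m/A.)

I ≈ 0.734 A

Inside a long solenoid B = μ₀nI with n = 694.3 m⁻¹, so I = B/(μ₀n).
I = 6.40×10⁻⁴ / (4π×10⁻⁷ × 694.3) = 0.734 A.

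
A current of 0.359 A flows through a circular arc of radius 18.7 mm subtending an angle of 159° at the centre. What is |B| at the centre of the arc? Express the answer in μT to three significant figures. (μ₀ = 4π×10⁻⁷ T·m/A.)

B ≈ 5.33 μT

The Biot–Savart field of a circular arc at its centre is B = μ₀Iφ/(4πR), with φ = 2.775 rad.
B = (4π×10⁻⁷ × 0.359 × 2.775) / (4π × 0.0187) = 5.33×10⁻⁶ T.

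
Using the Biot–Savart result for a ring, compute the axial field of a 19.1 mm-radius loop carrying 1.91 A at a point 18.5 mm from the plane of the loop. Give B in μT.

B ≈ 23.3 μT

On the axis of a circular loop, B = μ₀IR² / [2(R²+z²)^(3/2)].
R² + z² = (0.0191)² + (0.0185)² = 0.0007071 m², and (R²+z²)^(3/2) = 1.88×10⁻⁵ m³.
B = (4π×10⁻⁷ × 1.91 × 0.0003648) / (2 × 1.88×10⁻⁵) = 2.33×10⁻⁵ T.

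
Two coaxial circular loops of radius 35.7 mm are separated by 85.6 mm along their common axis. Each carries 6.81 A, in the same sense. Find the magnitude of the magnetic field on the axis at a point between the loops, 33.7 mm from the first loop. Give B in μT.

B ≈ 67.9 μT

Each loop contributes B = μ₀IR²/[2(R²+z²)^(3/2)] on the axis, with z measured from that loop.
Loop 1 (z = 0.0337 m): B₁ = 4.61×10⁻⁵ T. Loop 2 (z = 0.0519 m): B₂ = 2.18×10⁻⁵ T.
The fields add: B = B₁ + B₂ = 6.79×10⁻⁵ T.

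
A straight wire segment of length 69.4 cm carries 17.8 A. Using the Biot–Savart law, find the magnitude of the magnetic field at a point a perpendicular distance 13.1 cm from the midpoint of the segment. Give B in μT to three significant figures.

For a finite straight segment, B = (μ₀I/4πd)(sinθ₁ + sinθ₂), where θ₁, θ₂ are the angles from the perpendicular to each end.
The perpendicular from the point meets the wire at its midpoint, so each end is L/2 = 0.347 m away along the wire.
sinθ₁ = 0.347/√(0.347²+0.131²) = 0.9356; sinθ₂ = 0.347/√(0.347²+0.131²) = 0.9356.
B = (4π×10⁻⁷ × 17.8) / (4π × 0.131) × (0.9356 + 0.9356) = 2.54×10⁻⁵ T.

B ≈ 25.4 μT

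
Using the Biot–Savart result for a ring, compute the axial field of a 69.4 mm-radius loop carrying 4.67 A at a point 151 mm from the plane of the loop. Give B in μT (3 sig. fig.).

B ≈ 3.08 μT

On the axis of a circular loop, B = μ₀IR² / [2(R²+z²)^(3/2)].
R² + z² = (0.0694)² + (0.151)² = 0.02762 m², and (R²+z²)^(3/2) = 4.59×10⁻³ m³.
B = (4π×10⁻⁷ × 4.67 × 0.004816) / (2 × 4.59×10⁻³) = 3.08×10⁻⁶ T.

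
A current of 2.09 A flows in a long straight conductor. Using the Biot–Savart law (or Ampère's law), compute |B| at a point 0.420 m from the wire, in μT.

B ≈ 0.995 μT

For an infinitely long straight wire, B = μ₀I/(2πd).
B = (4π×10⁻⁷ × 2.09) / (2π × 0.42) = 9.95×10⁻⁷ T.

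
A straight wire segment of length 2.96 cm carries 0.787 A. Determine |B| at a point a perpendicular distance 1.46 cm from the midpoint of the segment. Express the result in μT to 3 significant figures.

B ≈ 7.67 μT

For a finite straight segment, B = (μ₀I/4πd)(sinθ₁ + sinθ₂), where θ₁, θ₂ are the angles from the perpendicular to each end.
The perpendicular from the point meets the wire at its midpoint, so each end is L/2 = 0.0148 m away along the wire.
sinθ₁ = 0.0148/√(0.0148²+0.0146²) = 0.7119; sinθ₂ = 0.0148/√(0.0148²+0.0146²) = 0.7119.
B = (4π×10⁻⁷ × 0.787) / (4π × 0.0146) × (0.7119 + 0.7119) = 7.67×10⁻⁶ T.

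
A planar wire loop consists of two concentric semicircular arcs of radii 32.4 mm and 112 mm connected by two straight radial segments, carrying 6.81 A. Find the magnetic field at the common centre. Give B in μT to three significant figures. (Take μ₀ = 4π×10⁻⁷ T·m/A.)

B ≈ 46.9 μT

The radial connectors point toward the centre, so dl × r̂ = 0 and they contribute nothing.
Each semicircle gives μ₀I/(4R): inner arc 6.60×10⁻⁵ T, outer arc 1.91×10⁻⁵ T.
The two arcs carry current in opposite angular senses, so their fields oppose: B = |6.60×10⁻⁵ − 1.91×10⁻⁵| = 4.69×10⁻⁵ T.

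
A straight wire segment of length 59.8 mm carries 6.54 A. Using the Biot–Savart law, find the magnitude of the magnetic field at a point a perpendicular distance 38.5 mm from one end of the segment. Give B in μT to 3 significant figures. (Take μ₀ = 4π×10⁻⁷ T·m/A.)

For a finite straight segment, B = (μ₀I/4πd)(sinθ₁ + sinθ₂), where θ₁, θ₂ are the angles from the perpendicular to each end.
The perpendicular foot is at one end, so the two end-offsets along the wire are 0 and L = 0.0598 m.
sinθ₁ = 0/√(0²+0.0385²) = 0.0000; sinθ₂ = 0.0598/√(0.0598²+0.0385²) = 0.8408.
B = (4π×10⁻⁷ × 6.54) / (4π × 0.0385) × (0.0000 + 0.8408) = 1.43×10⁻⁵ T.

B ≈ 14.3 μT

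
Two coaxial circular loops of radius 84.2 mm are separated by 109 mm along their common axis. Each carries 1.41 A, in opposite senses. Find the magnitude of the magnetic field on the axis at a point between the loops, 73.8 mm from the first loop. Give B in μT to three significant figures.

Each loop contributes B = μ₀IR²/[2(R²+z²)^(3/2)] on the axis, with z measured from that loop.
Loop 1 (z = 0.0738 m): B₁ = 4.47×10⁻⁶ T. Loop 2 (z = 0.0352 m): B₂ = 8.26×10⁻⁶ T.
The fields oppose: B = |B₁ − B₂| = 3.79×10⁻⁶ T.

B ≈ 3.79 μT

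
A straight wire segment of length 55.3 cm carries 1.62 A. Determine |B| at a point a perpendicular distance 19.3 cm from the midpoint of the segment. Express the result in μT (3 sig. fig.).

B ≈ 1.38 μT

For a finite straight segment, B = (μ₀I/4πd)(sinθ₁ + sinθ₂), where θ₁, θ₂ are the angles from the perpendicular to each end.
The perpendicular from the point meets the wire at its midpoint, so each end is L/2 = 0.2765 m away along the wire.
sinθ₁ = 0.2765/√(0.2765²+0.193²) = 0.8200; sinθ₂ = 0.2765/√(0.2765²+0.193²) = 0.8200.
B = (4π×10⁻⁷ × 1.62) / (4π × 0.193) × (0.8200 + 0.8200) = 1.38×10⁻⁶ T.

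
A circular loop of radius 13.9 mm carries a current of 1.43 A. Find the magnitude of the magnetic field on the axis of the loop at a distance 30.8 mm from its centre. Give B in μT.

On the axis of a circular loop, B = μ₀IR² / [2(R²+z²)^(3/2)].
R² + z² = (0.0139)² + (0.0308)² = 0.001142 m², and (R²+z²)^(3/2) = 3.86×10⁻⁵ m³.
B = (4π×10⁻⁷ × 1.43 × 0.0001932) / (2 × 3.86×10⁻⁵) = 4.50×10⁻⁶ T.

B ≈ 4.50 μT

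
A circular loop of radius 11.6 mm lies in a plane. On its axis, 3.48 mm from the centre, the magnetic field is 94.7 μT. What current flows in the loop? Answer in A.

I ≈ 1.99 A

On the axis of a loop, B = μ₀IR²/[2(R²+z²)^(3/2)], so I = 2B(R²+z²)^(3/2)/(μ₀R²).
R² + z² = 0.0001346 + 1.211×10⁻⁵ = 0.0001467 m²; raised to 3/2 gives 1.78×10⁻⁶ m³.
I = 2 × 9.47×10⁻⁵ × 1.78×10⁻⁶ / (1.26×10⁻⁶ × 0.0001346) = 1.99 A.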